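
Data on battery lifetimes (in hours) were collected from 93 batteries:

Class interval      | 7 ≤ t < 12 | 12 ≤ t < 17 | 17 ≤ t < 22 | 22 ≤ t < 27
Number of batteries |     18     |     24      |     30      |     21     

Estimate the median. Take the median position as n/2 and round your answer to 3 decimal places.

Cumulative frequencies: 18, 42, 72, 93
n = 93; position = n/2 = 46.5.
This falls in the class 17 ≤ t < 22: L = 17, F = 42, f = 30, h = 5.
Median ≈ 17 + ((46.5 − 42) / 30) × 5 = 17.7500

17.750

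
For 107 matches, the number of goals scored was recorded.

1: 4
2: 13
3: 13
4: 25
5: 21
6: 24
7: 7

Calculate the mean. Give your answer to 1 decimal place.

Values: 1, 2, 3, 4, 5, 6, 7
Σfx = 4×1 + 13×2 + 13×3 + 25×4 + 21×5 + 24×6 + 7×7 = 467
n = Σf = 107
Mean = 467 / 107 = 4.3645

4.4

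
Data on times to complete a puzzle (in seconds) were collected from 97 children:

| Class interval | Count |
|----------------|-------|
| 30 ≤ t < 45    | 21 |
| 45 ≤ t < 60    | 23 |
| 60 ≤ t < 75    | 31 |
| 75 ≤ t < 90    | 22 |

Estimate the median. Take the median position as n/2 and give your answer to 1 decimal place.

62.2

Cumulative frequencies: 21, 44, 75, 97
n = 97; position = n/2 = 48.5.
This falls in the class 60 ≤ t < 75: L = 60, F = 44, f = 31, h = 15.
Median ≈ 60 + ((48.5 − 44) / 31) × 15 = 62.1774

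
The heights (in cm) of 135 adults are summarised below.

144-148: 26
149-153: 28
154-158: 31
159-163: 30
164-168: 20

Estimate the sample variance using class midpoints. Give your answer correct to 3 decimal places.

45.011

Midpoints: 146, 151, 156, 161, 166
n = 135, Σfm = 21010, mean = 155.6296
Σfm² = 3275810
Σf(m − x̄)² = Σfm² − (Σfm)²/n = 3275810 − 21010²/135 = 6031.4815
Sample variance = 6031.4815 / 134 = 45.0111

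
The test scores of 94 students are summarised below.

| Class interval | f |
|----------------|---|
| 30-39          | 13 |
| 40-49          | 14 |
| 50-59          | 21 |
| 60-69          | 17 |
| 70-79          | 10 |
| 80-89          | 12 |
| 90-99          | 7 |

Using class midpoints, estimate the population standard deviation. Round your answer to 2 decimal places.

17.97

Midpoints: 34.5, 44.5, 54.5, 64.5, 74.5, 84.5, 94.5
n = 94, Σfm = 5733, mean = 60.9894
Σfm² = 379993.5
Σf(m − x̄)² = Σfm² − (Σfm)²/n = 379993.5 − 5733²/94 = 30341.4894
Population variance = 30341.4894 / 94 = 322.7818
Standard deviation = √322.7818 = 17.9661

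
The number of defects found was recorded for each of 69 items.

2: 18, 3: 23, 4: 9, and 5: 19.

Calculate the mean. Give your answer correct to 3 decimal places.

3.420

Values: 2, 3, 4, 5
Σfx = 18×2 + 23×3 + 9×4 + 19×5 = 236
n = Σf = 69
Mean = 236 / 69 = 3.4203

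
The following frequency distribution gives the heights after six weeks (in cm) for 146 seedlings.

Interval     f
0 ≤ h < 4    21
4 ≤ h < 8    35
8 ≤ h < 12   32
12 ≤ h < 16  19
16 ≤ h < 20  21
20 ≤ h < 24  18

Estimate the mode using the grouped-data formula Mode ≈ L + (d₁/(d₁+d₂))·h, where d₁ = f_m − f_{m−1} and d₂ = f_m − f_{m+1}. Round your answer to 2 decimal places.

Modal class: 4 ≤ h < 8 (highest frequency 35).
d₁ = 35 − 21 = 14, d₂ = 35 − 32 = 3
Mode ≈ 4 + (14/(14+3)) × 4 = 4 + 3.2941 = 7.2941

7.29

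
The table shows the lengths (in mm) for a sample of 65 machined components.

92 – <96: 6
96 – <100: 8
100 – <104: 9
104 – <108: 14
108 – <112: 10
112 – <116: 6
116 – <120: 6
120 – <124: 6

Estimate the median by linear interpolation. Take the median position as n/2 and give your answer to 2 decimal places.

106.71

Cumulative frequencies: 6, 14, 23, 37, 47, 53, 59, 65
n = 65; position = n/2 = 32.5.
This falls in the class 104 – <108: L = 104, F = 23, f = 14, h = 4.
Median ≈ 104 + ((32.5 − 23) / 14) × 4 = 106.7143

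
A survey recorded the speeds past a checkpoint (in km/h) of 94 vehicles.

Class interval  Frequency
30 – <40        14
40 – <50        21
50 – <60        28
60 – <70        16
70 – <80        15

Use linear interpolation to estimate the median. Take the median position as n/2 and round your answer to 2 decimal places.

54.29

Cumulative frequencies: 14, 35, 63, 79, 94
n = 94; position = n/2 = 47.
This falls in the class 50 – <60: L = 50, F = 35, f = 28, h = 10.
Median ≈ 50 + ((47 − 35) / 28) × 10 = 54.2857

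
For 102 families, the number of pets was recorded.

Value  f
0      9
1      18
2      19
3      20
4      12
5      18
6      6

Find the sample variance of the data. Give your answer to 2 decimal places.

Values: 0, 1, 2, 3, 4, 5, 6
n = 102, Σfx = 290, mean = 2.8431
Σfx² = 1132
Σf(x − x̄)² = Σfx² − (Σfx)²/n = 1132 − 290²/102 = 307.4902
Sample variance = 307.4902 / 101 = 3.0445

3.04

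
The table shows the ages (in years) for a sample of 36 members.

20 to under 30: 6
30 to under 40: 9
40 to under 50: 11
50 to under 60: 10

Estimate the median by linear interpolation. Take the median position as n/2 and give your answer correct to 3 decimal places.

42.727

Cumulative frequencies: 6, 15, 26, 36
n = 36; position = n/2 = 18.
This falls in the class 40 to under 50: L = 40, F = 15, f = 11, h = 10.
Median ≈ 40 + ((18 − 15) / 11) × 10 = 42.7273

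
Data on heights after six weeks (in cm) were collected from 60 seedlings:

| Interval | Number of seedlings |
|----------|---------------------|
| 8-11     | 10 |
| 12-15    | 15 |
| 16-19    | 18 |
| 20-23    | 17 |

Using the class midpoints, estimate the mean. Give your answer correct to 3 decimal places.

16.300

Midpoints: 9.5, 13.5, 17.5, 21.5
Σfm = 10×9.5 + 15×13.5 + 18×17.5 + 17×21.5 = 978
n = Σf = 60
Mean = 978 / 60 = 16.3000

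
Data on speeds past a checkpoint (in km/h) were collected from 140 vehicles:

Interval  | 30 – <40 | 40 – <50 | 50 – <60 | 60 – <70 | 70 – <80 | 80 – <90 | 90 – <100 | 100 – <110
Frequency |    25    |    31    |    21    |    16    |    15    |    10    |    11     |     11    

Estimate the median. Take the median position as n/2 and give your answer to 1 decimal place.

Cumulative frequencies: 25, 56, 77, 93, 108, 118, 129, 140
n = 140; position = n/2 = 70.
This falls in the class 50 – <60: L = 50, F = 56, f = 21, h = 10.
Median ≈ 50 + ((70 − 56) / 21) × 10 = 56.6667

56.7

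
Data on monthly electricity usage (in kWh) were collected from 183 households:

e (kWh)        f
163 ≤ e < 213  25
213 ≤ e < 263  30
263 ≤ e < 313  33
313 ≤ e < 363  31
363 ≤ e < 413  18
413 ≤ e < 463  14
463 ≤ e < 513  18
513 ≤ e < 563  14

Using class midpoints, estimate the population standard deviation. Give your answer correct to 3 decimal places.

Midpoints: 188, 238, 288, 338, 388, 438, 488, 538
n = 183, Σfm = 61254, mean = 334.7213
Σfm² = 22596052
Σf(m − x̄)² = Σfm² − (Σfm)²/n = 22596052 − 61254²/183 = 2093032.7869
Population variance = 2093032.7869 / 183 = 11437.3376
Standard deviation = √11437.3376 = 106.9455

106.945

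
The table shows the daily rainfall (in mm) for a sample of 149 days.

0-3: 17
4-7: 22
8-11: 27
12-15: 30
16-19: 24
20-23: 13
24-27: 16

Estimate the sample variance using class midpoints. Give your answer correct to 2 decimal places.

Midpoints: 1.5, 5.5, 9.5, 13.5, 17.5, 21.5, 25.5
n = 149, Σfm = 1915.5, mean = 12.8557
Σfm² = 32371.25
Σf(m − x̄)² = Σfm² − (Σfm)²/n = 32371.25 − 1915.5²/149 = 7746.1477
Sample variance = 7746.1477 / 148 = 52.3388

52.34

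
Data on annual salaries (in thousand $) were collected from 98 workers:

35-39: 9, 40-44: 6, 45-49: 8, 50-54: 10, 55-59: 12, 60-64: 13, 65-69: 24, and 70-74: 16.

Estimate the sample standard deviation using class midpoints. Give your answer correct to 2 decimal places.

11.17

Midpoints: 37, 42, 47, 52, 57, 62, 67, 72
n = 98, Σfm = 5731, mean = 58.4796
Σfm² = 347257
Σf(m − x̄)² = Σfm² − (Σfm)²/n = 347257 − 5731²/98 = 12110.4592
Sample variance = 12110.4592 / 97 = 124.8501
Standard deviation = √124.8501 = 11.1736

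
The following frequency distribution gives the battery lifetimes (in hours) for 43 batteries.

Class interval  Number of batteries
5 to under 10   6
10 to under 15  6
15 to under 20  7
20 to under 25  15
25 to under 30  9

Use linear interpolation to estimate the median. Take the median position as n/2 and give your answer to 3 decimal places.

20.833

Cumulative frequencies: 6, 12, 19, 34, 43
n = 43; position = n/2 = 21.5.
This falls in the class 20 to under 25: L = 20, F = 19, f = 15, h = 5.
Median ≈ 20 + ((21.5 − 19) / 15) × 5 = 20.8333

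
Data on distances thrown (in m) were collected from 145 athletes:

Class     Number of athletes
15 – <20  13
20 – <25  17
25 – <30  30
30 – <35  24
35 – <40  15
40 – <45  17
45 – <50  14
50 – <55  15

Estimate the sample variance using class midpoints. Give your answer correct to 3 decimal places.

Midpoints: 17.5, 22.5, 27.5, 32.5, 37.5, 42.5, 47.5, 52.5
n = 145, Σfm = 4952.5, mean = 34.1552
Σfm² = 185356.25
Σf(m − x̄)² = Σfm² − (Σfm)²/n = 185356.25 − 4952.5²/145 = 16202.7586
Sample variance = 16202.7586 / 144 = 112.5192

112.519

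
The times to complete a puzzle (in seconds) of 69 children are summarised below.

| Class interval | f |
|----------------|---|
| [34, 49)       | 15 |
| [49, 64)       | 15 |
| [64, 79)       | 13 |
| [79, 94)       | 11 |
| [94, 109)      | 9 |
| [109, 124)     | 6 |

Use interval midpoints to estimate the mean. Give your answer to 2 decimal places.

Midpoints: 41.5, 56.5, 71.5, 86.5, 101.5, 116.5
Σfm = 15×41.5 + 15×56.5 + 13×71.5 + 11×86.5 + 9×101.5 + 6×116.5 = 4963.5
n = Σf = 69
Mean = 4963.5 / 69 = 71.9348

71.93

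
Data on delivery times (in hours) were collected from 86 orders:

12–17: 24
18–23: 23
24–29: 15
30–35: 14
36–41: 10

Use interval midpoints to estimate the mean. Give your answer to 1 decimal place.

Midpoints: 14.5, 20.5, 26.5, 32.5, 38.5
Σfm = 24×14.5 + 23×20.5 + 15×26.5 + 14×32.5 + 10×38.5 = 2057
n = Σf = 86
Mean = 2057 / 86 = 23.9186

23.9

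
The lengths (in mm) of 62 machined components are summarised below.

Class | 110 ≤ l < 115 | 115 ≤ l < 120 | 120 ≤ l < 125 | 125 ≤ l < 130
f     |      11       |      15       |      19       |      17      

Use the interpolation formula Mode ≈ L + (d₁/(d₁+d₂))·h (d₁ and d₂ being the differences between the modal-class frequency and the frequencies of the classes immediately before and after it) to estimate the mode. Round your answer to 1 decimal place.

Modal class: 120 ≤ l < 125 (highest frequency 19).
d₁ = 19 − 15 = 4, d₂ = 19 − 17 = 2
Mode ≈ 120 + (4/(4+2)) × 5 = 120 + 3.3333 = 123.3333

123.3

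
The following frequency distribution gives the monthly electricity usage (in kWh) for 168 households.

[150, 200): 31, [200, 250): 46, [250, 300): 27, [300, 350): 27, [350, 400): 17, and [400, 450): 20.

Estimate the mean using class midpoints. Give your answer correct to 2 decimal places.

278.87

Midpoints: 175, 225, 275, 325, 375, 425
Σfm = 31×175 + 46×225 + 27×275 + 27×325 + 17×375 + 20×425 = 46850
n = Σf = 168
Mean = 46850 / 168 = 278.8690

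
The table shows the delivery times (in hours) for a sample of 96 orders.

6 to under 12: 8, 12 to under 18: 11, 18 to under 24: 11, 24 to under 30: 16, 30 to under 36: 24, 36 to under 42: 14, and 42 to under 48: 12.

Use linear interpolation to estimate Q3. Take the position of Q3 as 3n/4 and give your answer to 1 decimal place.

Cumulative frequencies: 8, 19, 30, 46, 70, 84, 96
n = 96; position = 3n/4 = 72.
This falls in the class 36 to under 42: L = 36, F = 70, f = 14, h = 6.
Upper quartile ≈ 36 + ((72 − 70) / 14) × 6 = 36.8571

36.9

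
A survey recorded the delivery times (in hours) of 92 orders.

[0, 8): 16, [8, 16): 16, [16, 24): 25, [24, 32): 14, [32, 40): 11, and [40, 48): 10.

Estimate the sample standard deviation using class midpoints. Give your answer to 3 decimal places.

12.565

Midpoints: 4, 12, 20, 28, 36, 44
n = 92, Σfm = 1984, mean = 21.5652
Σfm² = 57152
Σf(m − x̄)² = Σfm² − (Σfm)²/n = 57152 − 1984²/92 = 14366.6087
Sample variance = 14366.6087 / 91 = 157.8748
Standard deviation = √157.8748 = 12.5648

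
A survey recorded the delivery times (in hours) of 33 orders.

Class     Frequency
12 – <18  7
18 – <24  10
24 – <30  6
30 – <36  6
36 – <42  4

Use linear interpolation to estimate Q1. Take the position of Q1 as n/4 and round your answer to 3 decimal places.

Cumulative frequencies: 7, 17, 23, 29, 33
n = 33; position = n/4 = 8.25.
This falls in the class 18 – <24: L = 18, F = 7, f = 10, h = 6.
Lower quartile ≈ 18 + ((8.25 − 7) / 10) × 6 = 18.7500

18.750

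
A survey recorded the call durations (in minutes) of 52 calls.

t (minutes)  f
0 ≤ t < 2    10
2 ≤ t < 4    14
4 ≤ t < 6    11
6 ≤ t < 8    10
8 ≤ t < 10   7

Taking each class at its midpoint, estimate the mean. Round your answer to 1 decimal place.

4.6

Midpoints: 1, 3, 5, 7, 9
Σfm = 10×1 + 14×3 + 11×5 + 10×7 + 7×9 = 240
n = Σf = 52
Mean = 240 / 52 = 4.6154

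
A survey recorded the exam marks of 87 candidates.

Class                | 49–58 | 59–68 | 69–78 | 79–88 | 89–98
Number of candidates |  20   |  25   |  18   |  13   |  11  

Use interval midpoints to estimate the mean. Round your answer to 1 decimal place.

70.1

Midpoints: 53.5, 63.5, 73.5, 83.5, 93.5
Σfm = 20×53.5 + 25×63.5 + 18×73.5 + 13×83.5 + 11×93.5 = 6094.5
n = Σf = 87
Mean = 6094.5 / 87 = 70.0517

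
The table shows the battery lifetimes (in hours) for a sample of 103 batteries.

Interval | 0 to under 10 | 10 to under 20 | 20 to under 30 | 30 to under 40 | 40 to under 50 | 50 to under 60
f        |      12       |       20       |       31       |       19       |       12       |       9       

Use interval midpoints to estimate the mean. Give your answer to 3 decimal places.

27.524

Midpoints: 5, 15, 25, 35, 45, 55
Σfm = 12×5 + 20×15 + 31×25 + 19×35 + 12×45 + 9×55 = 2835
n = Σf = 103
Mean = 2835 / 103 = 27.5243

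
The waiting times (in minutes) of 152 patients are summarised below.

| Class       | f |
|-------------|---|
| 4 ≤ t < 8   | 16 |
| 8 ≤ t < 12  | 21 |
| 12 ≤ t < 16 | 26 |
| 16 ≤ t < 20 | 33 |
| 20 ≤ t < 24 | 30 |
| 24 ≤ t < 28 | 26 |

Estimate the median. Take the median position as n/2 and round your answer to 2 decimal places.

Cumulative frequencies: 16, 37, 63, 96, 126, 152
n = 152; position = n/2 = 76.
This falls in the class 16 ≤ t < 20: L = 16, F = 63, f = 33, h = 4.
Median ≈ 16 + ((76 − 63) / 33) × 4 = 17.5758

17.58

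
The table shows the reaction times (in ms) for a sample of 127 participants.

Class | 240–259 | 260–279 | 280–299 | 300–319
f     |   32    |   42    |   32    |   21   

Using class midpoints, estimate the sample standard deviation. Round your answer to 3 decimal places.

20.634

Midpoints: 249.5, 269.5, 289.5, 309.5
n = 127, Σfm = 35066.5, mean = 276.1142
Σfm² = 9736001.75
Σf(m − x̄)² = Σfm² − (Σfm)²/n = 9736001.75 − 35066.5²/127 = 53644.0945
Sample variance = 53644.0945 / 126 = 425.7468
Standard deviation = √425.7468 = 20.6336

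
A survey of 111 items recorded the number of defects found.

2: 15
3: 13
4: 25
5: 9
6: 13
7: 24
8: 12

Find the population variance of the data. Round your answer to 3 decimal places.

3.865

Values: 2, 3, 4, 5, 6, 7, 8
n = 111, Σfx = 556, mean = 5.0090
Σfx² = 3214
Σf(x − x̄)² = Σfx² − (Σfx)²/n = 3214 − 556²/111 = 428.9910
Population variance = 428.9910 / 111 = 3.8648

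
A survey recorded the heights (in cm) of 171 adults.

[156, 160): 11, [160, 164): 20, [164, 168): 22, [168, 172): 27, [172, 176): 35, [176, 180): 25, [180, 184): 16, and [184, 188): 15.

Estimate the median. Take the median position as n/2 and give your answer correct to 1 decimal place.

172.6

Cumulative frequencies: 11, 31, 53, 80, 115, 140, 156, 171
n = 171; position = n/2 = 85.5.
This falls in the class [172, 176): L = 172, F = 80, f = 35, h = 4.
Median ≈ 172 + ((85.5 − 80) / 35) × 4 = 172.6286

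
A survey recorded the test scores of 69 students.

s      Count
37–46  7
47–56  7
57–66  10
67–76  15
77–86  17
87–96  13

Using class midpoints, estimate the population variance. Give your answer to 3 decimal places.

246.293

Midpoints: 41.5, 51.5, 61.5, 71.5, 81.5, 91.5
n = 69, Σfm = 4913.5, mean = 71.2101
Σfm² = 366885.25
Σf(m − x̄)² = Σfm² − (Σfm)²/n = 366885.25 − 4913.5²/69 = 16994.2029
Population variance = 16994.2029 / 69 = 246.2928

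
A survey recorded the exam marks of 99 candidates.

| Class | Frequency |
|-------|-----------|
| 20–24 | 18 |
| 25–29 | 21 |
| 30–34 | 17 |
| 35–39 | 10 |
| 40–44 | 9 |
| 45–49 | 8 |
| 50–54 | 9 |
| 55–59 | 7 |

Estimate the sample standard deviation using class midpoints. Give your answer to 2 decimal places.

11.13

Midpoints: 22, 27, 32, 37, 42, 47, 52, 57
n = 99, Σfm = 3498, mean = 35.3333
Σfm² = 135746
Σf(m − x̄)² = Σfm² − (Σfm)²/n = 135746 − 3498²/99 = 12150.0000
Sample variance = 12150.0000 / 98 = 123.9796
Standard deviation = √123.9796 = 11.1346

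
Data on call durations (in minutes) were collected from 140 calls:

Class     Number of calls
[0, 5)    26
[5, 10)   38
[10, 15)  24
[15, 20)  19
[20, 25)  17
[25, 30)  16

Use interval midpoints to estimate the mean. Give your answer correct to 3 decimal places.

12.893

Midpoints: 2.5, 7.5, 12.5, 17.5, 22.5, 27.5
Σfm = 26×2.5 + 38×7.5 + 24×12.5 + 19×17.5 + 17×22.5 + 16×27.5 = 1805
n = Σf = 140
Mean = 1805 / 140 = 12.8929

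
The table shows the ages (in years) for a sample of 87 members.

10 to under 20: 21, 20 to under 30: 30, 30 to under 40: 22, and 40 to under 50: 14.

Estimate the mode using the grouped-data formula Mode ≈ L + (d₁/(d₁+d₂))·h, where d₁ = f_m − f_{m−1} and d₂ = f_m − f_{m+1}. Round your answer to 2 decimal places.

25.29

Modal class: 20 to under 30 (highest frequency 30).
d₁ = 30 − 21 = 9, d₂ = 30 − 22 = 8
Mode ≈ 20 + (9/(9+8)) × 10 = 20 + 5.2941 = 25.2941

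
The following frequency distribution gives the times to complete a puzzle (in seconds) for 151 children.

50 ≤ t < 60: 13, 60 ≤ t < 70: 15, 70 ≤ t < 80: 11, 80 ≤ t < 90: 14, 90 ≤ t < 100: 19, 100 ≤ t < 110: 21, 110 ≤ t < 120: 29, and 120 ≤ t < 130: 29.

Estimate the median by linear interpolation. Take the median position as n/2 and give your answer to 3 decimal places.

Cumulative frequencies: 13, 28, 39, 53, 72, 93, 122, 151
n = 151; position = n/2 = 75.5.
This falls in the class 100 ≤ t < 110: L = 100, F = 72, f = 21, h = 10.
Median ≈ 100 + ((75.5 − 72) / 21) × 10 = 101.6667

101.667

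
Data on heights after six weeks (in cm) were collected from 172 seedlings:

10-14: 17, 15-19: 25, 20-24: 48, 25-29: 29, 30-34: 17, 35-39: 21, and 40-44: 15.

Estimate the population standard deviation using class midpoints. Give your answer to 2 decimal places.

Midpoints: 12, 17, 22, 27, 32, 37, 42
n = 172, Σfm = 4419, mean = 25.6919
Σfm² = 126663
Σf(m − x̄)² = Σfm² − (Σfm)²/n = 126663 − 4419²/172 = 13130.6686
Population variance = 13130.6686 / 172 = 76.3411
Standard deviation = √76.3411 = 8.7373

8.74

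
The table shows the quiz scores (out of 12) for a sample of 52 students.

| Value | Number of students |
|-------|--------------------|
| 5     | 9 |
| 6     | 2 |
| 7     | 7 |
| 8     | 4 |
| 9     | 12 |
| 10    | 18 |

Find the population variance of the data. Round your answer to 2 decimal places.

3.42

Values: 5, 6, 7, 8, 9, 10
n = 52, Σfx = 426, mean = 8.1923
Σfx² = 3668
Σf(x − x̄)² = Σfx² − (Σfx)²/n = 3668 − 426²/52 = 178.0769
Population variance = 178.0769 / 52 = 3.4246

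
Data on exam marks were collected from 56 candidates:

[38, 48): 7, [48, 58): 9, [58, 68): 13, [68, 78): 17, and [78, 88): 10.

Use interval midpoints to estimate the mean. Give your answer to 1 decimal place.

65.5

Midpoints: 43, 53, 63, 73, 83
Σfm = 7×43 + 9×53 + 13×63 + 17×73 + 10×83 = 3668
n = Σf = 56
Mean = 3668 / 56 = 65.5000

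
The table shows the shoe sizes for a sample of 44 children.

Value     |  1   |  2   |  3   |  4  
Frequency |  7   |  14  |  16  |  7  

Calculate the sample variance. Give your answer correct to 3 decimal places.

0.906

Values: 1, 2, 3, 4
n = 44, Σfx = 111, mean = 2.5227
Σfx² = 319
Σf(x − x̄)² = Σfx² − (Σfx)²/n = 319 − 111²/44 = 38.9773
Sample variance = 38.9773 / 43 = 0.9064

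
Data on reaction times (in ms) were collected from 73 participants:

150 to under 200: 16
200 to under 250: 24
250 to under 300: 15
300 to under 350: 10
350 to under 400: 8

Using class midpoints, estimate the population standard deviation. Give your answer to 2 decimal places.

Midpoints: 175, 225, 275, 325, 375
n = 73, Σfm = 18575, mean = 254.4521
Σfm² = 5020625
Σf(m − x̄)² = Σfm² − (Σfm)²/n = 5020625 − 18575²/73 = 294178.0822
Population variance = 294178.0822 / 73 = 4029.8367
Standard deviation = √4029.8367 = 63.4810

63.48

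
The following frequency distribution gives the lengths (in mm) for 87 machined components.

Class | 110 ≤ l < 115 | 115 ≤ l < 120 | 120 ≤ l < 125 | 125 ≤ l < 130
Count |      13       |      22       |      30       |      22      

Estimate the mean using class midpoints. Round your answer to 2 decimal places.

121.01

Midpoints: 112.5, 117.5, 122.5, 127.5
Σfm = 13×112.5 + 22×117.5 + 30×122.5 + 22×127.5 = 10527.5
n = Σf = 87
Mean = 10527.5 / 87 = 121.0057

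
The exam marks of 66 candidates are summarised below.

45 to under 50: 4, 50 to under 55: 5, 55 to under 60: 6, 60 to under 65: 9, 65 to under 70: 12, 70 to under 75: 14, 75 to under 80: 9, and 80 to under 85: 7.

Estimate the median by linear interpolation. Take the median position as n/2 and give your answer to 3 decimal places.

68.750

Cumulative frequencies: 4, 9, 15, 24, 36, 50, 59, 66
n = 66; position = n/2 = 33.
This falls in the class 65 to under 70: L = 65, F = 24, f = 12, h = 5.
Median ≈ 65 + ((33 − 24) / 12) × 5 = 68.7500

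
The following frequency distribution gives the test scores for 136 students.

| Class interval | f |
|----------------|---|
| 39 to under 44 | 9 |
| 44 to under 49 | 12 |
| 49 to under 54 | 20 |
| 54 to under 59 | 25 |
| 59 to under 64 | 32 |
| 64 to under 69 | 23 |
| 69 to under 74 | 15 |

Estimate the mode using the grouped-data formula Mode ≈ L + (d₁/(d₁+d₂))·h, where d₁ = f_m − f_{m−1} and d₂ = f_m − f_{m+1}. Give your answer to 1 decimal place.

Modal class: 59 to under 64 (highest frequency 32).
d₁ = 32 − 25 = 7, d₂ = 32 − 23 = 9
Mode ≈ 59 + (7/(7+9)) × 5 = 59 + 2.1875 = 61.1875

61.2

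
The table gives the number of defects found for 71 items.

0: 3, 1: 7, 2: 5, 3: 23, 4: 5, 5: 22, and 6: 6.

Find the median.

3

Cumulative frequencies: 3, 10, 15, 38, 43, 65, 71
n = 71, so the median is the value in position (n+1)/2 = 36.
Position 36 falls at value 3.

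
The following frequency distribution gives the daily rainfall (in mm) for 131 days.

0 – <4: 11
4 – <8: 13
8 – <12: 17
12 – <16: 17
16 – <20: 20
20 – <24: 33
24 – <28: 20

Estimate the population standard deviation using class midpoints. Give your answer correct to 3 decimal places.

7.517

Midpoints: 2, 6, 10, 14, 18, 22, 26
n = 131, Σfm = 2114, mean = 16.1374
Σfm² = 41516
Σf(m − x̄)² = Σfm² − (Σfm)²/n = 41516 − 2114²/131 = 7401.5267
Population variance = 7401.5267 / 131 = 56.5002
Standard deviation = √56.5002 = 7.5167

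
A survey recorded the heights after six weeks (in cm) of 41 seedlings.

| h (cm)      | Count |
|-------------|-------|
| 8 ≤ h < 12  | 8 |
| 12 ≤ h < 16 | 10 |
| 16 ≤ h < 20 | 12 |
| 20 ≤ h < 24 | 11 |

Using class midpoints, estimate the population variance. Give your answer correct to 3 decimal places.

18.541

Midpoints: 10, 14, 18, 22
n = 41, Σfm = 678, mean = 16.5366
Σfm² = 11972
Σf(m − x̄)² = Σfm² − (Σfm)²/n = 11972 − 678²/41 = 760.1951
Population variance = 760.1951 / 41 = 18.5413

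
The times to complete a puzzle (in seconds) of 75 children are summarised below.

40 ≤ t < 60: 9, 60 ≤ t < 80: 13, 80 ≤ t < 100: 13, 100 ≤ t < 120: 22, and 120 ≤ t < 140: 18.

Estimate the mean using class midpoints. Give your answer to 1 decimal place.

Midpoints: 50, 70, 90, 110, 130
Σfm = 9×50 + 13×70 + 13×90 + 22×110 + 18×130 = 7290
n = Σf = 75
Mean = 7290 / 75 = 97.2000

97.2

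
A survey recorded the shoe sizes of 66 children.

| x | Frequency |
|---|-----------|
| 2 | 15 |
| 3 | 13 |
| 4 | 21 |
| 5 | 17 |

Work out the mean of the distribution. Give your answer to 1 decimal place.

3.6

Values: 2, 3, 4, 5
Σfx = 15×2 + 13×3 + 21×4 + 17×5 = 238
n = Σf = 66
Mean = 238 / 66 = 3.6061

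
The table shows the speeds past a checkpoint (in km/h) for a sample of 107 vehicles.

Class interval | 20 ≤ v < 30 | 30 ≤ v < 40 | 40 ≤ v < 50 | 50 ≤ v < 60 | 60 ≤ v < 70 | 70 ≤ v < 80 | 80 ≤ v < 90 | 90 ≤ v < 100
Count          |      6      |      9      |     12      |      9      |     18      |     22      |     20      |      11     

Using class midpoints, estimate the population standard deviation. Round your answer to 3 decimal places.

20.137

Midpoints: 25, 35, 45, 55, 65, 75, 85, 95
n = 107, Σfm = 7065, mean = 66.0280
Σfm² = 509875
Σf(m − x̄)² = Σfm² − (Σfm)²/n = 509875 − 7065²/107 = 43386.9159
Population variance = 43386.9159 / 107 = 405.4852
Standard deviation = √405.4852 = 20.1367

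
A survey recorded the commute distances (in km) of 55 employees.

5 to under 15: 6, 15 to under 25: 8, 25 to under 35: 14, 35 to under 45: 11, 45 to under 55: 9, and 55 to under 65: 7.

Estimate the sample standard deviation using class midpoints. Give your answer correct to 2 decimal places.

15.25

Midpoints: 10, 20, 30, 40, 50, 60
n = 55, Σfm = 1950, mean = 35.4545
Σfm² = 81700
Σf(m − x̄)² = Σfm² − (Σfm)²/n = 81700 − 1950²/55 = 12563.6364
Sample variance = 12563.6364 / 54 = 232.6599
Standard deviation = √232.6599 = 15.2532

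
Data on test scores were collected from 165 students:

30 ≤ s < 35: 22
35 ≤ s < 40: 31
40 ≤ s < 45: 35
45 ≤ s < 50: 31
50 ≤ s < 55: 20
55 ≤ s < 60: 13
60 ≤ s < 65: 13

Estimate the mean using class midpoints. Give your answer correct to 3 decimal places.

Midpoints: 32.5, 37.5, 42.5, 47.5, 52.5, 57.5, 62.5
Σfm = 22×32.5 + 31×37.5 + 35×42.5 + 31×47.5 + 20×52.5 + 13×57.5 + 13×62.5 = 7447.5
n = Σf = 165
Mean = 7447.5 / 165 = 45.1364

45.136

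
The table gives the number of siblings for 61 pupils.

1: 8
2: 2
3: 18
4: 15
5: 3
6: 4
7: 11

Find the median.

4

Cumulative frequencies: 8, 10, 28, 43, 46, 50, 61
n = 61, so the median is the value in position (n+1)/2 = 31.
Position 31 falls at value 4.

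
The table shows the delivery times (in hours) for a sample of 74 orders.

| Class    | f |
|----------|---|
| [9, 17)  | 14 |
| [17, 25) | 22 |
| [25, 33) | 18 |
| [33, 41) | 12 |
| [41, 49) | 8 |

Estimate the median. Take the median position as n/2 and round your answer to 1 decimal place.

25.4

Cumulative frequencies: 14, 36, 54, 66, 74
n = 74; position = n/2 = 37.
This falls in the class [25, 33): L = 25, F = 36, f = 18, h = 8.
Median ≈ 25 + ((37 − 36) / 18) × 8 = 25.4444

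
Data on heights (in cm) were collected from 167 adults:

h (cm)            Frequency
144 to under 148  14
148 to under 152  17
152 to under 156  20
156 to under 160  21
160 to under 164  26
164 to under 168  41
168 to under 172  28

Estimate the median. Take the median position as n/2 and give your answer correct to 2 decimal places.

Cumulative frequencies: 14, 31, 51, 72, 98, 139, 167
n = 167; position = n/2 = 83.5.
This falls in the class 160 to under 164: L = 160, F = 72, f = 26, h = 4.
Median ≈ 160 + ((83.5 − 72) / 26) × 4 = 161.7692

161.77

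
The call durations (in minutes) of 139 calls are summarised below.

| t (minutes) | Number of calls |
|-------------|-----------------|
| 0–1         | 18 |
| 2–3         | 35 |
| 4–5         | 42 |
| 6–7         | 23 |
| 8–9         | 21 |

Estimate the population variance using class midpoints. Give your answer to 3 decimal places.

Midpoints: 0.5, 2.5, 4.5, 6.5, 8.5
n = 139, Σfm = 613.5, mean = 4.4137
Σfm² = 3562.75
Σf(m − x̄)² = Σfm² − (Σfm)²/n = 3562.75 − 613.5²/139 = 854.9640
Population variance = 854.9640 / 139 = 6.1508

6.151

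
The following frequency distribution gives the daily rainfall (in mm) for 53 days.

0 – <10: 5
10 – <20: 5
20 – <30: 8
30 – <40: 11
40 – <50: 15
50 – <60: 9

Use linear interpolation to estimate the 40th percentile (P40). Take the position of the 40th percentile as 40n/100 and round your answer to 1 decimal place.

32.9

Cumulative frequencies: 5, 10, 18, 29, 44, 53
n = 53; position = 40n/100 = 21.2.
This falls in the class 30 – <40: L = 30, F = 18, f = 11, h = 10.
40th percentile ≈ 30 + ((21.2 − 18) / 11) × 10 = 32.9091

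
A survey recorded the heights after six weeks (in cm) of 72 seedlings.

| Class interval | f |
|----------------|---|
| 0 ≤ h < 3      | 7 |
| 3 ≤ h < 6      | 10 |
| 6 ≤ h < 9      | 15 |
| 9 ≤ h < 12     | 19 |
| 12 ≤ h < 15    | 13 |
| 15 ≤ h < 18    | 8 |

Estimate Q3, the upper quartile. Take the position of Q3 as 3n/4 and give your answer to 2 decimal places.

12.69

Cumulative frequencies: 7, 17, 32, 51, 64, 72
n = 72; position = 3n/4 = 54.
This falls in the class 12 ≤ h < 15: L = 12, F = 51, f = 13, h = 3.
Upper quartile ≈ 12 + ((54 − 51) / 13) × 3 = 12.6923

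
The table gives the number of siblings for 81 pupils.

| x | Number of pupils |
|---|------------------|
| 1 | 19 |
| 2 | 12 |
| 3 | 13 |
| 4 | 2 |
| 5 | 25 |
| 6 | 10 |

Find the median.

3

Cumulative frequencies: 19, 31, 44, 46, 71, 81
n = 81, so the median is the value in position (n+1)/2 = 41.
Position 41 falls at value 3.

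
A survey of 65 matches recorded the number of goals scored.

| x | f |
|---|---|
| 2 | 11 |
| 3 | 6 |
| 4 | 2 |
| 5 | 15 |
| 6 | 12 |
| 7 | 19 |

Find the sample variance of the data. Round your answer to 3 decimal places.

Values: 2, 3, 4, 5, 6, 7
n = 65, Σfx = 328, mean = 5.0462
Σfx² = 1868
Σf(x − x̄)² = Σfx² − (Σfx)²/n = 1868 − 328²/65 = 212.8615
Sample variance = 212.8615 / 64 = 3.3260

3.326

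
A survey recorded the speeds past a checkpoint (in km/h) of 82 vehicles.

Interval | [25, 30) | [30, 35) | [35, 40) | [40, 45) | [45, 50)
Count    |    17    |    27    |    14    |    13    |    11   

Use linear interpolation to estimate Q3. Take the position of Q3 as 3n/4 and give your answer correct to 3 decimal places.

Cumulative frequencies: 17, 44, 58, 71, 82
n = 82; position = 3n/4 = 61.5.
This falls in the class [40, 45): L = 40, F = 58, f = 13, h = 5.
Upper quartile ≈ 40 + ((61.5 − 58) / 13) × 5 = 41.3462

41.346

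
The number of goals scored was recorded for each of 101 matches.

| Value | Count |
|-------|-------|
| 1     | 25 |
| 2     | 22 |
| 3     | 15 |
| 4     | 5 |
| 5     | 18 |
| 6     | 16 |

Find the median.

Cumulative frequencies: 25, 47, 62, 67, 85, 101
n = 101, so the median is the value in position (n+1)/2 = 51.
Position 51 falls at value 3.

3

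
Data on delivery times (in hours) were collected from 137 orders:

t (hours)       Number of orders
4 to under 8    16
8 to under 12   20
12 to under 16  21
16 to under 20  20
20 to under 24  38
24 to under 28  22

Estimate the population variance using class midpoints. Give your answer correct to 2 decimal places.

42.71

Midpoints: 6, 10, 14, 18, 22, 26
n = 137, Σfm = 2358, mean = 17.2117
Σfm² = 46436
Σf(m − x̄)² = Σfm² − (Σfm)²/n = 46436 − 2358²/137 = 5850.8613
Population variance = 5850.8613 / 137 = 42.7070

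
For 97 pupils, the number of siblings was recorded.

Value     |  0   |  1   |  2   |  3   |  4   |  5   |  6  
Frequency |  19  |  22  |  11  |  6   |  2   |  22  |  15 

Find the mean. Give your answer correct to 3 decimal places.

2.784

Values: 0, 1, 2, 3, 4, 5, 6
Σfx = 19×0 + 22×1 + 11×2 + 6×3 + 2×4 + 22×5 + 15×6 = 270
n = Σf = 97
Mean = 270 / 97 = 2.7835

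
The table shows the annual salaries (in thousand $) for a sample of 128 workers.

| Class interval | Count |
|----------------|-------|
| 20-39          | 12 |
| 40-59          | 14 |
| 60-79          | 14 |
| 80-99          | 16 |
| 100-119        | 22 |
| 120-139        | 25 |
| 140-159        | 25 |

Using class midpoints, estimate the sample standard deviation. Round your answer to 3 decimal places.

39.197

Midpoints: 29.5, 49.5, 69.5, 89.5, 109.5, 129.5, 149.5
n = 128, Σfm = 12836, mean = 100.2812
Σfm² = 1482332
Σf(m − x̄)² = Σfm² − (Σfm)²/n = 1482332 − 12836²/128 = 195121.8750
Sample variance = 195121.8750 / 127 = 1536.3927
Standard deviation = √1536.3927 = 39.1968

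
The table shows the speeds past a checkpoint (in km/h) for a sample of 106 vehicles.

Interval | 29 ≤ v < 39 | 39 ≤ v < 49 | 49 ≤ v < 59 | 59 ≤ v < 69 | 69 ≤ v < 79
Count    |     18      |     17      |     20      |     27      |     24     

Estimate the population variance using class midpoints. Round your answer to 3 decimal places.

Midpoints: 34, 44, 54, 64, 74
n = 106, Σfm = 5944, mean = 56.0755
Σfm² = 354056
Σf(m − x̄)² = Σfm² − (Σfm)²/n = 354056 − 5944²/106 = 20743.3962
Population variance = 20743.3962 / 106 = 195.6924

195.692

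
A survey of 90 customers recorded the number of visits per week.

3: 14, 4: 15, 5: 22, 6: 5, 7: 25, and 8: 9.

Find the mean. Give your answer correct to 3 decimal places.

Values: 3, 4, 5, 6, 7, 8
Σfx = 14×3 + 15×4 + 22×5 + 5×6 + 25×7 + 9×8 = 489
n = Σf = 90
Mean = 489 / 90 = 5.4333

5.433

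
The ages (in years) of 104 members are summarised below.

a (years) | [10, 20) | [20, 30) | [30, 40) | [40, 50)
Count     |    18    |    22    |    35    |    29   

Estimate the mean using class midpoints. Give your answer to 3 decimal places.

Midpoints: 15, 25, 35, 45
Σfm = 18×15 + 22×25 + 35×35 + 29×45 = 3350
n = Σf = 104
Mean = 3350 / 104 = 32.2115

32.212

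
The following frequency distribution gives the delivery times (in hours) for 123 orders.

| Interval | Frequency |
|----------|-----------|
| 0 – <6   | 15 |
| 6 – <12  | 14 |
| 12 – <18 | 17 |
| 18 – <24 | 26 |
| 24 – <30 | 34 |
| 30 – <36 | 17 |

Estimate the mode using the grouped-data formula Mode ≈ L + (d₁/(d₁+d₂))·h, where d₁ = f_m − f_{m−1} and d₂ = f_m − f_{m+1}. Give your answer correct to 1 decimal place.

25.9

Modal class: 24 – <30 (highest frequency 34).
d₁ = 34 − 26 = 8, d₂ = 34 − 17 = 17
Mode ≈ 24 + (8/(8+17)) × 6 = 24 + 1.9200 = 25.9200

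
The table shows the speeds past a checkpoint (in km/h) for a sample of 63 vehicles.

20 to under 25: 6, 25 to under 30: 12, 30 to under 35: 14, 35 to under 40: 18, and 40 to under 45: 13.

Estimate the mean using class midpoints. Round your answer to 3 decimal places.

Midpoints: 22.5, 27.5, 32.5, 37.5, 42.5
Σfm = 6×22.5 + 12×27.5 + 14×32.5 + 18×37.5 + 13×42.5 = 2147.5
n = Σf = 63
Mean = 2147.5 / 63 = 34.0873

34.087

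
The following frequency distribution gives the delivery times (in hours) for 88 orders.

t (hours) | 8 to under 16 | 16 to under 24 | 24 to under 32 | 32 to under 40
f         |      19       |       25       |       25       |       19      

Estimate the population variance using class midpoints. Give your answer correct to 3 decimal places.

71.273

Midpoints: 12, 20, 28, 36
n = 88, Σfm = 2112, mean = 24.0000
Σfm² = 56960
Σf(m − x̄)² = Σfm² − (Σfm)²/n = 56960 − 2112²/88 = 6272.0000
Population variance = 6272.0000 / 88 = 71.2727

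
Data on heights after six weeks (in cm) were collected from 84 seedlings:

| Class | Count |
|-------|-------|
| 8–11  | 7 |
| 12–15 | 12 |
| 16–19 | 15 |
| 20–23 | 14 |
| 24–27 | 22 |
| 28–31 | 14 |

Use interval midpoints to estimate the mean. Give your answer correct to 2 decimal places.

21.02

Midpoints: 9.5, 13.5, 17.5, 21.5, 25.5, 29.5
Σfm = 7×9.5 + 12×13.5 + 15×17.5 + 14×21.5 + 22×25.5 + 14×29.5 = 1766
n = Σf = 84
Mean = 1766 / 84 = 21.0238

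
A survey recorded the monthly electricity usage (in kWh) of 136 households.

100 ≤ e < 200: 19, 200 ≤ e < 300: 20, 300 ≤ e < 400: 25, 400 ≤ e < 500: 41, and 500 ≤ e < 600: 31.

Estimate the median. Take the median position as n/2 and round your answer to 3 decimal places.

Cumulative frequencies: 19, 39, 64, 105, 136
n = 136; position = n/2 = 68.
This falls in the class 400 ≤ e < 500: L = 400, F = 64, f = 41, h = 100.
Median ≈ 400 + ((68 − 64) / 41) × 100 = 409.7561

409.756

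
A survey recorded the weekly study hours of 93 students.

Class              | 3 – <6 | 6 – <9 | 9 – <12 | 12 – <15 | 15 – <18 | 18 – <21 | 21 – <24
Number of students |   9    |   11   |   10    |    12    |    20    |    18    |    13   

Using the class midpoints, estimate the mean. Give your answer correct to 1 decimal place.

14.7

Midpoints: 4.5, 7.5, 10.5, 13.5, 16.5, 19.5, 22.5
Σfm = 9×4.5 + 11×7.5 + 10×10.5 + 12×13.5 + 20×16.5 + 18×19.5 + 13×22.5 = 1363.5
n = Σf = 93
Mean = 1363.5 / 93 = 14.6613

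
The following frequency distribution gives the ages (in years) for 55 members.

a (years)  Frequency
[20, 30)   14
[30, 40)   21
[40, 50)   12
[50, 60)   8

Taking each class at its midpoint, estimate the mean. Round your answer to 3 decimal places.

37.545

Midpoints: 25, 35, 45, 55
Σfm = 14×25 + 21×35 + 12×45 + 8×55 = 2065
n = Σf = 55
Mean = 2065 / 55 = 37.5455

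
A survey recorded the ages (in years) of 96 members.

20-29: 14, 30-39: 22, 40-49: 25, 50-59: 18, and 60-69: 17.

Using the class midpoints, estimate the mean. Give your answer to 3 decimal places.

44.708

Midpoints: 24.5, 34.5, 44.5, 54.5, 64.5
Σfm = 14×24.5 + 22×34.5 + 25×44.5 + 18×54.5 + 17×64.5 = 4292
n = Σf = 96
Mean = 4292 / 96 = 44.7083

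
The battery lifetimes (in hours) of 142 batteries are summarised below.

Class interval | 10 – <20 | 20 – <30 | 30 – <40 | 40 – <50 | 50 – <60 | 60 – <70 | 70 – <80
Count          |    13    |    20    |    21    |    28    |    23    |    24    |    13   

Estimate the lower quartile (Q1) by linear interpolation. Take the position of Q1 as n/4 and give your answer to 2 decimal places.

Cumulative frequencies: 13, 33, 54, 82, 105, 129, 142
n = 142; position = n/4 = 35.5.
This falls in the class 30 – <40: L = 30, F = 33, f = 21, h = 10.
Lower quartile ≈ 30 + ((35.5 − 33) / 21) × 10 = 31.1905

31.19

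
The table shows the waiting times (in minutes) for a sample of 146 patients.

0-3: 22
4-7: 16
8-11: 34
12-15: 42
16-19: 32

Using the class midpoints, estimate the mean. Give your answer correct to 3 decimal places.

Midpoints: 1.5, 5.5, 9.5, 13.5, 17.5
Σfm = 22×1.5 + 16×5.5 + 34×9.5 + 42×13.5 + 32×17.5 = 1571
n = Σf = 146
Mean = 1571 / 146 = 10.7603

10.760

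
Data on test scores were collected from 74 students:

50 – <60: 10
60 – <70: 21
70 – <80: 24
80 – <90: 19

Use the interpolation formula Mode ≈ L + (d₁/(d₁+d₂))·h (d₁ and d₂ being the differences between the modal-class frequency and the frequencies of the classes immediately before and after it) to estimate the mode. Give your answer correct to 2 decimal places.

Modal class: 70 – <80 (highest frequency 24).
d₁ = 24 − 21 = 3, d₂ = 24 − 19 = 5
Mode ≈ 70 + (3/(3+5)) × 10 = 70 + 3.7500 = 73.7500

73.75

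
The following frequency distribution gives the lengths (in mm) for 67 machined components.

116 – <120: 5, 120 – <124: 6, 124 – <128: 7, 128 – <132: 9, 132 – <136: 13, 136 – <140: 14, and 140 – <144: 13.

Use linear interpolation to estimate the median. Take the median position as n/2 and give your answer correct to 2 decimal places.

134.00

Cumulative frequencies: 5, 11, 18, 27, 40, 54, 67
n = 67; position = n/2 = 33.5.
This falls in the class 132 – <136: L = 132, F = 27, f = 13, h = 4.
Median ≈ 132 + ((33.5 − 27) / 13) × 4 = 134.0000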